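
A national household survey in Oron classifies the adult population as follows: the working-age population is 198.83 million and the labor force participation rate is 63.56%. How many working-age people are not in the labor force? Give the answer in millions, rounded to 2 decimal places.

Share not in the labor force = 1 − 0.6356 = 0.3644.
Not in labor force = 0.3644 × 198.83 ≈ 72.45 million.

About 72.45 million are not in the labor force.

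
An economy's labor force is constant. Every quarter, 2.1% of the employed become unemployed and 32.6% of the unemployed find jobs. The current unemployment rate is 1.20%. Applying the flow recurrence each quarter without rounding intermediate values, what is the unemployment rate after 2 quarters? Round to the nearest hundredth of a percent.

With a fixed labor force, u_{t+1} = u_t + s·(1−u_t) − f·u_t = u_t·(1−s−f) + s.
Here 1−s−f = 0.653 and s = 0.021.
u_1 = 0.012000 × 0.653 + 0.021 = 0.028836.
u_2 = 0.028836 × 0.653 + 0.021 = 0.039830.

Unemployment rate after two quarters ≈ 3.98%.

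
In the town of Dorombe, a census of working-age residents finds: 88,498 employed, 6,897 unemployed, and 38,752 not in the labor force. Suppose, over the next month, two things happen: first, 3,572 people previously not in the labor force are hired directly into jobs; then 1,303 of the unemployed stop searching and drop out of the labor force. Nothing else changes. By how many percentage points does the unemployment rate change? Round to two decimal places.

The unemployment rate changes by −1.50 percentage points.

Initially, labor force = 88,498 + 6,897 = 95,395, so u = 6,897/95,395 = 7.23%.
After the first change, employed and labor force both rise by 3,572; unemployed unchanged → E = 92,070, U = 6,897, labor force = 98,967.
After the second change, unemployed and labor force both fall by 1,303 → E = 92,070, U = 5,594, labor force = 97,664.
New unemployment rate = 5,594 / 97,664 = 5.73%.
Change = 5.73% − 7.23% = −1.50 percentage points.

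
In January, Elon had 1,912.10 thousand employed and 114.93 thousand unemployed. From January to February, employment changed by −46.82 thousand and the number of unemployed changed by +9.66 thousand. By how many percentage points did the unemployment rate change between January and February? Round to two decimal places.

The unemployment rate changed by +0.59 percentage points.

January: labor force = 1,912.10 + 114.93 = 2,027.03; u = 114.93/2,027.03 = 5.67%.
February: labor force = 1,865.28 + 124.59 = 1,989.87; u = 124.59/1,989.87 = 6.26%.
Change = 6.26% − 5.67% = +0.59 pp.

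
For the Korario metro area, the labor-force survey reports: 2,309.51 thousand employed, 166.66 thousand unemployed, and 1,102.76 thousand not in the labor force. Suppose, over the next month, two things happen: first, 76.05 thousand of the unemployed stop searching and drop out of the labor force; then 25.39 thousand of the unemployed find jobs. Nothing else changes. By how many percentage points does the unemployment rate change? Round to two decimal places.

The unemployment rate changes by −4.01 percentage points.

Initially, labor force = 2,309.51 + 166.66 = 2,476.17 thousand, so u = 166.66/2,476.17 = 6.73%.
After the first change, unemployed and labor force both fall by 76.05 → E = 2,309.51, U = 90.61, labor force = 2,400.12 thousand.
After the second change, unemployed falls and employed rises by 25.39; labor force unchanged → E = 2,334.90, U = 65.22, labor force = 2,400.12 thousand.
New unemployment rate = 65.22 / 2,400.12 = 2.72%.
Change = 2.72% − 6.73% = −4.01 percentage points.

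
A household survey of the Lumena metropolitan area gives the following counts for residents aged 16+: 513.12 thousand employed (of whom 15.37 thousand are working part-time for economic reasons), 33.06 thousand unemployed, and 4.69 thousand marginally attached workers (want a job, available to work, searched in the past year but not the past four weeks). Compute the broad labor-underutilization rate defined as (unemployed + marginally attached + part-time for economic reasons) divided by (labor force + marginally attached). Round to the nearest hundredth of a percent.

Broad underutilization rate ≈ 9.64%.

Labor force = 513.12 + 33.06 = 546.18 thousand.
Numerator = 33.06 + 4.69 + 15.37 = 53.12 thousand.
Denominator = 546.18 + 4.69 = 550.87 thousand.
Broad rate = 53.12 / 550.87 = 9.64%.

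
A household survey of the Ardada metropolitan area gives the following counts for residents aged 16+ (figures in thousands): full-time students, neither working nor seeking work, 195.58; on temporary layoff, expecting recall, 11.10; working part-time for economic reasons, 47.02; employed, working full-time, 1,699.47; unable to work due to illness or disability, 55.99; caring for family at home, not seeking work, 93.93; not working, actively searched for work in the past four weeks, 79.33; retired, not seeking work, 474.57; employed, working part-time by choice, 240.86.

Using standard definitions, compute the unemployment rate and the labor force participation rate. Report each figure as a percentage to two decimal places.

Employed = 47.02 + 1,699.47 + 240.86 = 1,987.35 thousand (anyone who worked, including part-time for economic reasons, counts as employed).
Unemployed = 11.10 + 79.33 = 90.43 thousand (jobless and actively searching, or on temporary layoff).
Labor force = 1,987.35 + 90.43 = 2,077.78 thousand.
Not in labor force = 195.58 + 55.99 + 93.93 + 474.57 = 820.07 thousand (those not working and not actively searching are outside the labor force).
Civilian working-age population = 2,077.78 + 820.07 = 2,897.85 thousand.
Unemployment rate = 90.43 / 2,077.78 = 4.35%.
Labor force participation rate = 2,077.78 / 2,897.85 = 71.70%.

Unemployment rate ≈ 4.35%; labor force participation rate ≈ 71.70%.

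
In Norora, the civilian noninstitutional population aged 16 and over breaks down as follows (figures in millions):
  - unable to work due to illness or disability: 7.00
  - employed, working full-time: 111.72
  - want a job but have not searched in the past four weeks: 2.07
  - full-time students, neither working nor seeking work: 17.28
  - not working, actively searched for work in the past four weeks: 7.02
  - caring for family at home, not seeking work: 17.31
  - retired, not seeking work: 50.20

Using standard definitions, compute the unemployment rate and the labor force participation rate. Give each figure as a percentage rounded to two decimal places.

Employed = 111.72 million.
Unemployed = 7.02 million.
Labor force = 111.72 + 7.02 = 118.74 million.
Not in labor force = 7.00 + 2.07 + 17.28 + 17.31 + 50.20 = 93.86 million (those not working and not actively searching are outside the labor force — including those who want a job but have given up searching).
Civilian working-age population = 118.74 + 93.86 = 212.60 million.
Unemployment rate = 7.02 / 118.74 = 5.91%.
Labor force participation rate = 118.74 / 212.60 = 55.85%.

Unemployment rate ≈ 5.91%; labor force participation rate ≈ 55.85%.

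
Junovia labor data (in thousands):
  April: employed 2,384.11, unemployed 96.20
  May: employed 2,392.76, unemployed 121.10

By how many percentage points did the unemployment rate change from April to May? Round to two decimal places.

April: labor force = 2,384.11 + 96.20 = 2,480.31; u = 96.20/2,480.31 = 3.88%.
May: labor force = 2,392.76 + 121.10 = 2,513.86; u = 121.10/2,513.86 = 4.82%.
Change = 4.82% − 3.88% = +0.94 pp.

The unemployment rate changed by +0.94 percentage points.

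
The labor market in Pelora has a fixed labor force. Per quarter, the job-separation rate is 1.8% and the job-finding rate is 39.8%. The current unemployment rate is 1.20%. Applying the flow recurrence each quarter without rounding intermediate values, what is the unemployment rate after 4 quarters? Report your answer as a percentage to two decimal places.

Unemployment rate after four quarters ≈ 3.96%.

With a fixed labor force, u_{t+1} = u_t + s·(1−u_t) − f·u_t = u_t·(1−s−f) + s.
Here 1−s−f = 0.584 and s = 0.018.
u_1 = 0.012000 × 0.584 + 0.018 = 0.025008.
u_2 = 0.025008 × 0.584 + 0.018 = 0.032605.
u_3 = 0.032605 × 0.584 + 0.018 = 0.037041.
u_4 = 0.037041 × 0.584 + 0.018 = 0.039632.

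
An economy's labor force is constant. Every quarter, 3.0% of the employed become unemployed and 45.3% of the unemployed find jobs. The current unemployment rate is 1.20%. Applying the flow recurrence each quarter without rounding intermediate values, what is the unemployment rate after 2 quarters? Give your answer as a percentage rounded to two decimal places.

With a fixed labor force, u_{t+1} = u_t + s·(1−u_t) − f·u_t = u_t·(1−s−f) + s.
Here 1−s−f = 0.517 and s = 0.030.
u_1 = 0.012000 × 0.517 + 0.030 = 0.036204.
u_2 = 0.036204 × 0.517 + 0.030 = 0.048717.

Unemployment rate after two quarters ≈ 4.87%.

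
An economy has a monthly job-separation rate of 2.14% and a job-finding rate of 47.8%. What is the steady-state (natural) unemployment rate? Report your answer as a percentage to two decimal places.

At steady state the flows balance: s·E = f·U, so U/(E+U) = s/(s+f).
u* = 2.14 / (2.14 + 47.8) = 2.14 / 49.94 = 4.29%.

Steady-state unemployment rate ≈ 4.29%.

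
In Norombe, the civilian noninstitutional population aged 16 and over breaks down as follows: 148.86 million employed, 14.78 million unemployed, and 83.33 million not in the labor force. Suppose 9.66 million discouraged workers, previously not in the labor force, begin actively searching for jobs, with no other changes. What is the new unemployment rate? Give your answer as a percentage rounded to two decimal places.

Initially, labor force = 148.86 + 14.78 = 163.64 million, so u = 14.78/163.64 = 9.03%.
After the change, unemployed and labor force both rise by 9.66 → E = 148.86, U = 24.44, labor force = 173.30 million.
New unemployment rate = 24.44 / 173.30 = 14.10%.

New unemployment rate ≈ 14.10%.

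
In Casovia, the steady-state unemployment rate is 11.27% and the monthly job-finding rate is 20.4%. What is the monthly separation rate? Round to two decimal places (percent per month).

Separation rate ≈ 2.59% per month.

From u* = s/(s+f): s = u·f/(1−u).
s = 0.1127 × 20.4 / (1 − 0.1127) = 2.2991 / 0.8873 ≈ 2.59% per month.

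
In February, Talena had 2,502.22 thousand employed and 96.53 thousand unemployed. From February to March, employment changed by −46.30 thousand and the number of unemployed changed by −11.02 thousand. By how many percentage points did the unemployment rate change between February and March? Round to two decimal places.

February: labor force = 2,502.22 + 96.53 = 2,598.75; u = 96.53/2,598.75 = 3.71%.
March: labor force = 2,455.92 + 85.51 = 2,541.43; u = 85.51/2,541.43 = 3.36%.
Change = 3.36% − 3.71% = −0.35 pp.

The unemployment rate changed by −0.35 percentage points.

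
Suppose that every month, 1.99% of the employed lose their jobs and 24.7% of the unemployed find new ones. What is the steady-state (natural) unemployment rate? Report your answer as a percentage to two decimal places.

At steady state the flows balance: s·E = f·U, so U/(E+U) = s/(s+f).
u* = 1.99 / (1.99 + 24.7) = 1.99 / 26.69 = 7.46%.

Steady-state unemployment rate ≈ 7.46%.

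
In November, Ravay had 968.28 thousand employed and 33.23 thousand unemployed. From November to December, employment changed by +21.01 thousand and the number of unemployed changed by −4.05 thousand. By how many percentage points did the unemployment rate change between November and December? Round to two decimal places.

The unemployment rate changed by −0.45 percentage points.

November: labor force = 968.28 + 33.23 = 1,001.51; u = 33.23/1,001.51 = 3.32%.
December: labor force = 989.29 + 29.18 = 1,018.47; u = 29.18/1,018.47 = 2.87%.
Change = 2.87% − 3.32% = −0.45 pp.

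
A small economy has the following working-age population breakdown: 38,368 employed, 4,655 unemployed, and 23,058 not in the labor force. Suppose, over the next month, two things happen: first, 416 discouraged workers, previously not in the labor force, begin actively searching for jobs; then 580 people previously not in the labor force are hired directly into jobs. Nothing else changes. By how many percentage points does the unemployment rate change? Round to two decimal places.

The unemployment rate changes by +0.70 percentage points.

Initially, labor force = 38,368 + 4,655 = 43,023, so u = 4,655/43,023 = 10.82%.
After the first change, unemployed and labor force both rise by 416 → E = 38,368, U = 5,071, labor force = 43,439.
After the second change, employed and labor force both rise by 580; unemployed unchanged → E = 38,948, U = 5,071, labor force = 44,019.
New unemployment rate = 5,071 / 44,019 = 11.52%.
Change = 11.52% − 10.82% = +0.70 percentage points.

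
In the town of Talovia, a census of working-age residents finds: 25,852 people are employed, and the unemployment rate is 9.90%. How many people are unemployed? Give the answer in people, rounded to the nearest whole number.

Let U be the number unemployed. The labor force is E + U, and U/(E+U) = 0.0990.
So U = 0.0990 × 25,852 / (1 − 0.0990) = 2559.35 / 0.9010 ≈ 2,841.

About 2,841 are unemployed.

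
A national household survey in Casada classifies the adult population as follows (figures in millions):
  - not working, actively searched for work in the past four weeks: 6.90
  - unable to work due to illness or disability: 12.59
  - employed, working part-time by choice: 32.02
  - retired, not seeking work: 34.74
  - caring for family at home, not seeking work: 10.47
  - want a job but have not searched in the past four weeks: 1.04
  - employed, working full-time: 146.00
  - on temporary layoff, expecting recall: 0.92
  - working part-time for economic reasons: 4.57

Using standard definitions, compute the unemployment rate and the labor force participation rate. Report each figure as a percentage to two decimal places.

Unemployment rate ≈ 4.11%; labor force participation rate ≈ 76.39%.

Employed = 32.02 + 146.00 + 4.57 = 182.59 million (anyone who worked, including part-time for economic reasons, counts as employed).
Unemployed = 6.90 + 0.92 = 7.82 million (jobless and actively searching, or on temporary layoff).
Labor force = 182.59 + 7.82 = 190.41 million.
Not in labor force = 12.59 + 34.74 + 10.47 + 1.04 = 58.84 million (those not working and not actively searching are outside the labor force — including those who want a job but have given up searching).
Civilian working-age population = 190.41 + 58.84 = 249.25 million.
Unemployment rate = 7.82 / 190.41 = 4.11%.
Labor force participation rate = 190.41 / 249.25 = 76.39%.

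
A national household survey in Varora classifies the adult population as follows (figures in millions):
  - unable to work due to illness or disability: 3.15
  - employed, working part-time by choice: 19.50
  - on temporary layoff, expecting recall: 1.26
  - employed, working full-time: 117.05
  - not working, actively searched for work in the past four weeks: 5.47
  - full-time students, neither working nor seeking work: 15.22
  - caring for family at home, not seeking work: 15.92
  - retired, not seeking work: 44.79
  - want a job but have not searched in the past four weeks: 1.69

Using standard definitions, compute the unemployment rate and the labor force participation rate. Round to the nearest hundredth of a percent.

Unemployment rate ≈ 4.70%; labor force participation rate ≈ 63.95%.

Employed = 19.50 + 117.05 = 136.55 million.
Unemployed = 1.26 + 5.47 = 6.73 million (jobless and actively searching, or on temporary layoff).
Labor force = 136.55 + 6.73 = 143.28 million.
Not in labor force = 3.15 + 15.22 + 15.92 + 44.79 + 1.69 = 80.77 million (those not working and not actively searching are outside the labor force — including those who want a job but have given up searching).
Civilian working-age population = 143.28 + 80.77 = 224.05 million.
Unemployment rate = 6.73 / 143.28 = 4.70%.
Labor force participation rate = 143.28 / 224.05 = 63.95%.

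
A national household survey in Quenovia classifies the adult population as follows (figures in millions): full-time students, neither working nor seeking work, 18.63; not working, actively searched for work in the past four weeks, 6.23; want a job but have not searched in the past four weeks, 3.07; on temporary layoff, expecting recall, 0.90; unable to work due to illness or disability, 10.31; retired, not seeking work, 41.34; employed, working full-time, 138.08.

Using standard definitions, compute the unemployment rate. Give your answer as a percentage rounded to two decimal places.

Unemployment rate ≈ 4.91%.

Employed = 138.08 million.
Unemployed = 6.23 + 0.90 = 7.13 million (jobless and actively searching, or on temporary layoff).
Labor force = 138.08 + 7.13 = 145.21 million.
Unemployment rate = 7.13 / 145.21 = 4.91%.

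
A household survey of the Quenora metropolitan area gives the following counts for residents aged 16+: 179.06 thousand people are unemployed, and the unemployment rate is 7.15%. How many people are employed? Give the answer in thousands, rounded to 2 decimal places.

Labor force = U / u = 179.06 / 0.0715 ≈ 2,504.34 thousand.
Employed = labor force − unemployed = 2,504.34 − 179.06 = 2,325.28 thousand.

About 2,325.28 thousand are employed.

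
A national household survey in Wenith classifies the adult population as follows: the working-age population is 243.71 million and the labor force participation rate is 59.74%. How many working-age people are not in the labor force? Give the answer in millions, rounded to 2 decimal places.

Share not in the labor force = 1 − 0.5974 = 0.4026.
Not in labor force = 0.4026 × 243.71 ≈ 98.12 million.

About 98.12 million are not in the labor force.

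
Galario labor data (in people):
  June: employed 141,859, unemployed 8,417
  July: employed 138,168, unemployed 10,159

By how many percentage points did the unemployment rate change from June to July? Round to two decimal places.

The unemployment rate changed by +1.25 percentage points.

June: labor force = 141,859 + 8,417 = 150,276; u = 8,417/150,276 = 5.60%.
July: labor force = 138,168 + 10,159 = 148,327; u = 10,159/148,327 = 6.85%.
Change = 6.85% − 5.60% = +1.25 pp.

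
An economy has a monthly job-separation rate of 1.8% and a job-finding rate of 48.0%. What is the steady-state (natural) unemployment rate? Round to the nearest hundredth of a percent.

At steady state the flows balance: s·E = f·U, so U/(E+U) = s/(s+f).
u* = 1.8 / (1.8 + 48.0) = 1.8 / 49.80 = 3.61%.

Steady-state unemployment rate ≈ 3.61%.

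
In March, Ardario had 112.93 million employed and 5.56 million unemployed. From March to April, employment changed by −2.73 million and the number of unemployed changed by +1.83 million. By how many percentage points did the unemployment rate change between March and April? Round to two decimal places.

The unemployment rate changed by +1.59 percentage points.

March: labor force = 112.93 + 5.56 = 118.49; u = 5.56/118.49 = 4.69%.
April: labor force = 110.20 + 7.39 = 117.59; u = 7.39/117.59 = 6.28%.
Change = 6.28% − 4.69% = +1.59 pp.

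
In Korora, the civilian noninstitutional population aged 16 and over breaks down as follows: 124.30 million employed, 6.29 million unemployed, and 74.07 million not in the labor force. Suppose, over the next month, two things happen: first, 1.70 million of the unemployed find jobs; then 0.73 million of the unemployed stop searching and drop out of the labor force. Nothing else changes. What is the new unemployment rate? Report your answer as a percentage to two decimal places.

New unemployment rate ≈ 2.97%.

Initially, labor force = 124.30 + 6.29 = 130.59 million, so u = 6.29/130.59 = 4.82%.
After the first change, unemployed falls and employed rises by 1.70; labor force unchanged → E = 126.00, U = 4.59, labor force = 130.59 million.
After the second change, unemployed and labor force both fall by 0.73 → E = 126.00, U = 3.86, labor force = 129.86 million.
New unemployment rate = 3.86 / 129.86 = 2.97%.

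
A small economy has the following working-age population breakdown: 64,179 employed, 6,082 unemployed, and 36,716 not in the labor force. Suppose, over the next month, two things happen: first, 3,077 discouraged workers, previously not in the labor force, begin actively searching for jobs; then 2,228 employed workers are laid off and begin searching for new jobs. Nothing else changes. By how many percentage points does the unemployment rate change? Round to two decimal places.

The unemployment rate changes by +6.87 percentage points.

Initially, labor force = 64,179 + 6,082 = 70,261, so u = 6,082/70,261 = 8.66%.
After the first change, unemployed and labor force both rise by 3,077 → E = 64,179, U = 9,159, labor force = 73,338.
After the second change, employed falls and unemployed rises by 2,228; labor force unchanged → E = 61,951, U = 11,387, labor force = 73,338.
New unemployment rate = 11,387 / 73,338 = 15.53%.
Change = 15.53% − 8.66% = +6.87 percentage points.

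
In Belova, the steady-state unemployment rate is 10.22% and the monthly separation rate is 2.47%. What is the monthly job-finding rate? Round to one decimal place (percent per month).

From u* = s/(s+f): f = s·(1−u)/u.
f = 2.47 × (1 − 0.1022) / 0.1022 = 2.2176 / 0.1022 ≈ 21.7% per month.

Job-finding rate ≈ 21.7% per month.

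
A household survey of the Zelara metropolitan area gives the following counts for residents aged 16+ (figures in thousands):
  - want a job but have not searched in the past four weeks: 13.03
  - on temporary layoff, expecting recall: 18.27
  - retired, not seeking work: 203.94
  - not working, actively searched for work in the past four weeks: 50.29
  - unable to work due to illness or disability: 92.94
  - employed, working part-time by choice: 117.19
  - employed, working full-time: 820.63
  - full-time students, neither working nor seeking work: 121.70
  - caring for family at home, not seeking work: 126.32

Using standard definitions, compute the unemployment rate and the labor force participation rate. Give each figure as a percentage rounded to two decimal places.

Unemployment rate ≈ 6.81%; labor force participation rate ≈ 64.33%.

Employed = 117.19 + 820.63 = 937.82 thousand.
Unemployed = 18.27 + 50.29 = 68.56 thousand (jobless and actively searching, or on temporary layoff).
Labor force = 937.82 + 68.56 = 1,006.38 thousand.
Not in labor force = 13.03 + 203.94 + 92.94 + 121.70 + 126.32 = 557.93 thousand (those not working and not actively searching are outside the labor force — including those who want a job but have given up searching).
Civilian working-age population = 1,006.38 + 557.93 = 1,564.31 thousand.
Unemployment rate = 68.56 / 1,006.38 = 6.81%.
Labor force participation rate = 1,006.38 / 1,564.31 = 64.33%.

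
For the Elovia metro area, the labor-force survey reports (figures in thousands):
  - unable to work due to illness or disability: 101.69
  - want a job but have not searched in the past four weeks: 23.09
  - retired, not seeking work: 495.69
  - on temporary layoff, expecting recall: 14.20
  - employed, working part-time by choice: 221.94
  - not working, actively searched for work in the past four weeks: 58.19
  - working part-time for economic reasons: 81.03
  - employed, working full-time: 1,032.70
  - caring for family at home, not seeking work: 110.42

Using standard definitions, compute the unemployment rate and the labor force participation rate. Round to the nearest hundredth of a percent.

Unemployment rate ≈ 5.14%; labor force participation rate ≈ 65.83%.

Employed = 221.94 + 81.03 + 1,032.70 = 1,335.67 thousand (anyone who worked, including part-time for economic reasons, counts as employed).
Unemployed = 14.20 + 58.19 = 72.39 thousand (jobless and actively searching, or on temporary layoff).
Labor force = 1,335.67 + 72.39 = 1,408.06 thousand.
Not in labor force = 101.69 + 23.09 + 495.69 + 110.42 = 730.89 thousand (those not working and not actively searching are outside the labor force — including those who want a job but have given up searching).
Civilian working-age population = 1,408.06 + 730.89 = 2,138.95 thousand.
Unemployment rate = 72.39 / 1,408.06 = 5.14%.
Labor force participation rate = 1,408.06 / 2,138.95 = 65.83%.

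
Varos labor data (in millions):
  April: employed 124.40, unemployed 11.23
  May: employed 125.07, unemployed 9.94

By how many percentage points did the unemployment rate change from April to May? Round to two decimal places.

April: labor force = 124.40 + 11.23 = 135.63; u = 11.23/135.63 = 8.28%.
May: labor force = 125.07 + 9.94 = 135.01; u = 9.94/135.01 = 7.36%.
Change = 7.36% − 8.28% = −0.92 pp.

The unemployment rate changed by −0.92 percentage points.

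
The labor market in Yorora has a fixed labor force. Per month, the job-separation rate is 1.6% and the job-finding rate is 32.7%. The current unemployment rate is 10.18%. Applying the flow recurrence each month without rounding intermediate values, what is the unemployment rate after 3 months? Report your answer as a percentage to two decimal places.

Unemployment rate after three months ≈ 6.23%.

With a fixed labor force, u_{t+1} = u_t + s·(1−u_t) − f·u_t = u_t·(1−s−f) + s.
Here 1−s−f = 0.657 and s = 0.016.
u_1 = 0.101800 × 0.657 + 0.016 = 0.082883.
u_2 = 0.082883 × 0.657 + 0.016 = 0.070454.
u_3 = 0.070454 × 0.657 + 0.016 = 0.062288.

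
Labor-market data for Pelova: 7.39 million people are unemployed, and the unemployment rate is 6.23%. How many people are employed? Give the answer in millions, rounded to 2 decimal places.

Labor force = U / u = 7.39 / 0.0623 ≈ 118.62 million.
Employed = labor force − unemployed = 118.62 − 7.39 = 111.23 million.

About 111.23 million are employed.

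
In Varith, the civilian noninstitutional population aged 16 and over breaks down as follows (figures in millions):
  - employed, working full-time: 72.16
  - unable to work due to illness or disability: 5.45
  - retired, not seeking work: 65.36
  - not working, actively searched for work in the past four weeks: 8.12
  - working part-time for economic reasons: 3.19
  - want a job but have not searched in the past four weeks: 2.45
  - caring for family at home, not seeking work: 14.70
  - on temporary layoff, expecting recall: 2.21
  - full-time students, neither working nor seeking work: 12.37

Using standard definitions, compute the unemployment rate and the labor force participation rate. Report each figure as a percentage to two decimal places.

Unemployment rate ≈ 12.06%; labor force participation rate ≈ 46.06%.

Employed = 72.16 + 3.19 = 75.35 million (anyone who worked, including part-time for economic reasons, counts as employed).
Unemployed = 8.12 + 2.21 = 10.33 million (jobless and actively searching, or on temporary layoff).
Labor force = 75.35 + 10.33 = 85.68 million.
Not in labor force = 5.45 + 65.36 + 2.45 + 14.70 + 12.37 = 100.33 million (those not working and not actively searching are outside the labor force — including those who want a job but have given up searching).
Civilian working-age population = 85.68 + 100.33 = 186.01 million.
Unemployment rate = 10.33 / 85.68 = 12.06%.
Labor force participation rate = 85.68 / 186.01 = 46.06%.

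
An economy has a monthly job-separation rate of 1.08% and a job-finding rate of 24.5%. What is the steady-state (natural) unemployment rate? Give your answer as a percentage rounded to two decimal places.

At steady state the flows balance: s·E = f·U, so U/(E+U) = s/(s+f).
u* = 1.08 / (1.08 + 24.5) = 1.08 / 25.58 = 4.22%.

Steady-state unemployment rate ≈ 4.22%.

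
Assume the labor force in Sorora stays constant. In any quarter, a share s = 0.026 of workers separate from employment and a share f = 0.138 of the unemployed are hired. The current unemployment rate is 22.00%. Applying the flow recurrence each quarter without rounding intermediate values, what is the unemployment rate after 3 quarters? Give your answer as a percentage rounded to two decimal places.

Unemployment rate after three quarters ≈ 19.44%.

With a fixed labor force, u_{t+1} = u_t + s·(1−u_t) − f·u_t = u_t·(1−s−f) + s.
Here 1−s−f = 0.836 and s = 0.026.
u_1 = 0.220000 × 0.836 + 0.026 = 0.209920.
u_2 = 0.209920 × 0.836 + 0.026 = 0.201493.
u_3 = 0.201493 × 0.836 + 0.026 = 0.194448.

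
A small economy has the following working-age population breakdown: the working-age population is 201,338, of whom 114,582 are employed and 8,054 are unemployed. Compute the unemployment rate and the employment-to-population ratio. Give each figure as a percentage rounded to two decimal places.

Labor force = employed + unemployed = 114,582 + 8,054 = 122,636.
Unemployment rate = 8,054 / 122,636 = 6.57%.
Employment-population ratio = 114,582 / 201,338 = 56.91%.

Unemployment rate ≈ 6.57%; employment-population ratio ≈ 56.91%.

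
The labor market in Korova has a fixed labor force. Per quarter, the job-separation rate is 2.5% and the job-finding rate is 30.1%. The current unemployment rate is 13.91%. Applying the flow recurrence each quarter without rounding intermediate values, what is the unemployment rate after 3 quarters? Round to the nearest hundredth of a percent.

With a fixed labor force, u_{t+1} = u_t + s·(1−u_t) − f·u_t = u_t·(1−s−f) + s.
Here 1−s−f = 0.674 and s = 0.025.
u_1 = 0.139100 × 0.674 + 0.025 = 0.118753.
u_2 = 0.118753 × 0.674 + 0.025 = 0.105040.
u_3 = 0.105040 × 0.674 + 0.025 = 0.095797.

Unemployment rate after three quarters ≈ 9.58%.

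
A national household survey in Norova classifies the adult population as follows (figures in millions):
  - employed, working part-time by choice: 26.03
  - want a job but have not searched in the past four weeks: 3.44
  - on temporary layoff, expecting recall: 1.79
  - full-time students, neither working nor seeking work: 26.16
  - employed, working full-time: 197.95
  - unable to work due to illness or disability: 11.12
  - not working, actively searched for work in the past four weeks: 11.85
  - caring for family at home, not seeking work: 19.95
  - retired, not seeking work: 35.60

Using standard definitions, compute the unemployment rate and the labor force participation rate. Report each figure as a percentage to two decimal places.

Unemployment rate ≈ 5.74%; labor force participation rate ≈ 71.17%.

Employed = 26.03 + 197.95 = 223.98 million.
Unemployed = 1.79 + 11.85 = 13.64 million (jobless and actively searching, or on temporary layoff).
Labor force = 223.98 + 13.64 = 237.62 million.
Not in labor force = 3.44 + 26.16 + 11.12 + 19.95 + 35.60 = 96.27 million (those not working and not actively searching are outside the labor force — including those who want a job but have given up searching).
Civilian working-age population = 237.62 + 96.27 = 333.89 million.
Unemployment rate = 13.64 / 237.62 = 5.74%.
Labor force participation rate = 237.62 / 333.89 = 71.17%.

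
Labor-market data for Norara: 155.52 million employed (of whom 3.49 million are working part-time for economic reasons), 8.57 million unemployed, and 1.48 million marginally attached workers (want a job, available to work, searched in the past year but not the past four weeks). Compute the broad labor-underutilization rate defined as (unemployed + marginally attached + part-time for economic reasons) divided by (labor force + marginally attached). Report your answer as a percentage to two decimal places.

Labor force = 155.52 + 8.57 = 164.09 million.
Numerator = 8.57 + 1.48 + 3.49 = 13.54 million.
Denominator = 164.09 + 1.48 = 165.57 million.
Broad rate = 13.54 / 165.57 = 8.18%.

Broad underutilization rate ≈ 8.18%.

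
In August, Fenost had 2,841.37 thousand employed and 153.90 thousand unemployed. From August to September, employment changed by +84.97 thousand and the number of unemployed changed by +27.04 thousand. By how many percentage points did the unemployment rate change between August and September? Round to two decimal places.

August: labor force = 2,841.37 + 153.90 = 2,995.27; u = 153.90/2,995.27 = 5.14%.
September: labor force = 2,926.34 + 180.94 = 3,107.28; u = 180.94/3,107.28 = 5.82%.
Change = 5.82% − 5.14% = +0.68 pp.

The unemployment rate changed by +0.68 percentage points.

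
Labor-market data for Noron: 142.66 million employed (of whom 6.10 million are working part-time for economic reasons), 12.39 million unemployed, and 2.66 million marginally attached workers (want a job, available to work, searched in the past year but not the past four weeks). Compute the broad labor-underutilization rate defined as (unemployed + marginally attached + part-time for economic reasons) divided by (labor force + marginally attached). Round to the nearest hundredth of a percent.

Labor force = 142.66 + 12.39 = 155.05 million.
Numerator = 12.39 + 2.66 + 6.10 = 21.15 million.
Denominator = 155.05 + 2.66 = 157.71 million.
Broad rate = 21.15 / 157.71 = 13.41%.

Broad underutilization rate ≈ 13.41%.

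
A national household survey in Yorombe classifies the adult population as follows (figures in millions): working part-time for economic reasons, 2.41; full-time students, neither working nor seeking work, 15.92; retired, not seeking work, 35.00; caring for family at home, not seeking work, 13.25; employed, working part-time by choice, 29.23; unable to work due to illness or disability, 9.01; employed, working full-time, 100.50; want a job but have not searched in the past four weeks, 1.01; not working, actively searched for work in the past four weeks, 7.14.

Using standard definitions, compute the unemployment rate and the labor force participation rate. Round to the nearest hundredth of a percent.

Employed = 2.41 + 29.23 + 100.50 = 132.14 million (anyone who worked, including part-time for economic reasons, counts as employed).
Unemployed = 7.14 million.
Labor force = 132.14 + 7.14 = 139.28 million.
Not in labor force = 15.92 + 35.00 + 13.25 + 9.01 + 1.01 = 74.19 million (those not working and not actively searching are outside the labor force — including those who want a job but have given up searching).
Civilian working-age population = 139.28 + 74.19 = 213.47 million.
Unemployment rate = 7.14 / 139.28 = 5.13%.
Labor force participation rate = 139.28 / 213.47 = 65.25%.

Unemployment rate ≈ 5.13%; labor force participation rate ≈ 65.25%.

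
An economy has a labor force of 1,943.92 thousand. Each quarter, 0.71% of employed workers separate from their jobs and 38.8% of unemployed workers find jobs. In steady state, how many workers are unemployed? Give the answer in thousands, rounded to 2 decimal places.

About 34.93 thousand are unemployed in steady state.

Steady-state unemployment rate u* = s/(s+f) = 0.71/(0.71+38.8) = 0.017970.
Unemployed = u* × labor force = 0.017970 × 1,943.92 ≈ 34.93 thousand.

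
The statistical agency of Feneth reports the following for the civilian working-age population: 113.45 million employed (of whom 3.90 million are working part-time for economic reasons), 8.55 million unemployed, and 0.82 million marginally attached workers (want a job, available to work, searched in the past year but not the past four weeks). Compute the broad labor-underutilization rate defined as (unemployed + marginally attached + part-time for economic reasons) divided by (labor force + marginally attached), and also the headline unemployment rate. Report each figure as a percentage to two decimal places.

Labor force = 113.45 + 8.55 = 122.00 million.
Numerator = 8.55 + 0.82 + 3.90 = 13.27 million.
Denominator = 122.00 + 0.82 = 122.82 million.
Broad rate = 13.27 / 122.82 = 10.80%.
Headline unemployment rate = 8.55 / 122.00 = 7.01%.

Broad underutilization rate ≈ 10.80%; headline unemployment rate ≈ 7.01%.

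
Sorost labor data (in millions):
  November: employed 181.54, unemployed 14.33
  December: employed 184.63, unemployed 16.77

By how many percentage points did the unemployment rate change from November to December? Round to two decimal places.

November: labor force = 181.54 + 14.33 = 195.87; u = 14.33/195.87 = 7.32%.
December: labor force = 184.63 + 16.77 = 201.40; u = 16.77/201.40 = 8.33%.
Change = 8.33% − 7.32% = +1.01 pp.

The unemployment rate changed by +1.01 percentage points.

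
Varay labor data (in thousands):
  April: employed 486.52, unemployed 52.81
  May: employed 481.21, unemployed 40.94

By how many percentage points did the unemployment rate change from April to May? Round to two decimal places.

April: labor force = 486.52 + 52.81 = 539.33; u = 52.81/539.33 = 9.79%.
May: labor force = 481.21 + 40.94 = 522.15; u = 40.94/522.15 = 7.84%.
Change = 7.84% − 9.79% = −1.95 pp.

The unemployment rate changed by −1.95 percentage points.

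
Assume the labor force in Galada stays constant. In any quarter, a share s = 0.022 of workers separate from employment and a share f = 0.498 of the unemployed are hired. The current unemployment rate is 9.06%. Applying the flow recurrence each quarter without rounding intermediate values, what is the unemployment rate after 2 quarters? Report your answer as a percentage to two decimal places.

Unemployment rate after two quarters ≈ 5.34%.

With a fixed labor force, u_{t+1} = u_t + s·(1−u_t) − f·u_t = u_t·(1−s−f) + s.
Here 1−s−f = 0.480 and s = 0.022.
u_1 = 0.090600 × 0.480 + 0.022 = 0.065488.
u_2 = 0.065488 × 0.480 + 0.022 = 0.053434.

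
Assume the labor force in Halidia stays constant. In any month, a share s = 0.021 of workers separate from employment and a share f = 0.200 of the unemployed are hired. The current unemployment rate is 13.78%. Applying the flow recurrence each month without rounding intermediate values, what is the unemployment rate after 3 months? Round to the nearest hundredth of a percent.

Unemployment rate after three months ≈ 11.52%.

With a fixed labor force, u_{t+1} = u_t + s·(1−u_t) − f·u_t = u_t·(1−s−f) + s.
Here 1−s−f = 0.779 and s = 0.021.
u_1 = 0.137800 × 0.779 + 0.021 = 0.128346.
u_2 = 0.128346 × 0.779 + 0.021 = 0.120982.
u_3 = 0.120982 × 0.779 + 0.021 = 0.115245.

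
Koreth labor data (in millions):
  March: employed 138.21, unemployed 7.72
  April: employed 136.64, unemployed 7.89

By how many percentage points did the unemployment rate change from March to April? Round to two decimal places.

March: labor force = 138.21 + 7.72 = 145.93; u = 7.72/145.93 = 5.29%.
April: labor force = 136.64 + 7.89 = 144.53; u = 7.89/144.53 = 5.46%.
Change = 5.46% − 5.29% = +0.17 pp.

The unemployment rate changed by +0.17 percentage points.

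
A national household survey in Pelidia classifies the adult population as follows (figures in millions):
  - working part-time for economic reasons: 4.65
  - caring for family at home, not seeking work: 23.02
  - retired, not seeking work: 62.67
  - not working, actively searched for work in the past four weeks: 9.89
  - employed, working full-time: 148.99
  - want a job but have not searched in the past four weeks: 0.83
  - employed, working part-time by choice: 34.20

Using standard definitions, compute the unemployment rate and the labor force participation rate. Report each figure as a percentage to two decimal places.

Employed = 4.65 + 148.99 + 34.20 = 187.84 million (anyone who worked, including part-time for economic reasons, counts as employed).
Unemployed = 9.89 million.
Labor force = 187.84 + 9.89 = 197.73 million.
Not in labor force = 23.02 + 62.67 + 0.83 = 86.52 million (those not working and not actively searching are outside the labor force — including those who want a job but have given up searching).
Civilian working-age population = 197.73 + 86.52 = 284.25 million.
Unemployment rate = 9.89 / 197.73 = 5.00%.
Labor force participation rate = 197.73 / 284.25 = 69.56%.

Unemployment rate ≈ 5.00%; labor force participation rate ≈ 69.56%.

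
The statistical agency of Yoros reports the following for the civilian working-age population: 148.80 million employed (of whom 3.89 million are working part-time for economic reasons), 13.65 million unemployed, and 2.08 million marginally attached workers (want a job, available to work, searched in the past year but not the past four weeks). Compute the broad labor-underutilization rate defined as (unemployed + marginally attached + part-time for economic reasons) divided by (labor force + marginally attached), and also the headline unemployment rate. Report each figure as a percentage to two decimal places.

Broad underutilization rate ≈ 11.92%; headline unemployment rate ≈ 8.40%.

Labor force = 148.80 + 13.65 = 162.45 million.
Numerator = 13.65 + 2.08 + 3.89 = 19.62 million.
Denominator = 162.45 + 2.08 = 164.53 million.
Broad rate = 19.62 / 164.53 = 11.92%.
Headline unemployment rate = 13.65 / 162.45 = 8.40%.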